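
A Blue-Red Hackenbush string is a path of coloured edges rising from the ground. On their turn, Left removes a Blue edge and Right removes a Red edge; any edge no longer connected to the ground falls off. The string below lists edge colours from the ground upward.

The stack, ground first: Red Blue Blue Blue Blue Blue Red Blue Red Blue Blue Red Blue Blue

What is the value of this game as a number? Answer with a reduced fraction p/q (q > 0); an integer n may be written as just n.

Prefix values for Red Blue Blue Blue Blue Blue Red Blue Red Blue Blue Red Blue Blue via {L|R} + simplicity:
1 of 14 · R · max L −∞ · min R 0 = -1
2 of 14 · RB · max L -1 · min R 0 = -1/2
3 of 14 · RBB · max L -1/2 · min R 0 = -1/4
4 of 14 · RBBB · max L -1/4 · min R 0 = -1/8
5 of 14 · RBBBB · max L -1/8 · min R 0 = -1/16
6 of 14 · RBBBBB · max L -1/16 · min R 0 = -1/32
7 of 14 · RBBBBBR · max L -1/16 · min R -1/32 = -3/64
8 of 14 · RBBBBBRB · max L -3/64 · min R -1/32 = -5/128
9 of 14 · RBBBBBRBR · max L -3/64 · min R -5/128 = -11/256
10 of 14 · RBBBBBRBRB · max L -11/256 · min R -5/128 = -21/512
11 of 14 · RBBBBBRBRBB · max L -21/512 · min R -5/128 = -41/1024
12 of 14 · RBBBBBRBRBBR · max L -21/512 · min R -41/1024 = -83/2048
13 of 14 · RBBBBBRBRBBRB · max L -83/2048 · min R -41/1024 = -165/4096
14 of 14 · RBBBBBRBRBBRBB · max L -165/4096 · min R -41/1024 = -329/8192

-329/8192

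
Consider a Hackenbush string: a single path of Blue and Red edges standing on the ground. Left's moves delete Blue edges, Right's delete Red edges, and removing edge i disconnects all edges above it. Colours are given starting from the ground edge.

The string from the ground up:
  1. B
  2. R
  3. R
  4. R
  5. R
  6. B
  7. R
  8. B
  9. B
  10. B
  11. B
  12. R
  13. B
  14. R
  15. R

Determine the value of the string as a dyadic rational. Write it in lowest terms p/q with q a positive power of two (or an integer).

1513/16384

edge 1 of 15 (B): { 0 | — } — 1
edge 2 of 15 (R): { 0 | 1 } — 1/2
edge 3 of 15 (R): { 0 | 1/2 1 } — 1/4
edge 4 of 15 (R): { 0 | 1/4 1/2 1 } — 1/8
edge 5 of 15 (R): { 0 | 1/8 1/4 1/2 1 } — 1/16
edge 6 of 15 (B): { 0 1/16 | 1/8 1/4 1/2 1 } — 3/32
edge 7 of 15 (R): { 0 1/16 | 3/32 1/8 1/4 1/2 1 } — 5/64
edge 8 of 15 (B): { 0 1/16 5/64 | 3/32 1/8 1/4 1/2 1 } — 11/128
edge 9 of 15 (B): { 0 1/16 5/64 11/128 | 3/32 1/8 1/4 1/2 1 } — 23/256
edge 10 of 15 (B): { 0 1/16 5/64 11/128 23/256 | 3/32 1/8 1/4 1/2 1 } — 47/512
edge 11 of 15 (B): { 0 1/16 5/64 11/128 23/256 47/512 | 3/32 1/8 1/4 1/2 1 } — 95/1024
edge 12 of 15 (R): { 0 1/16 5/64 11/128 23/256 47/512 | 95/1024 3/32 1/8 1/4 1/2 1 } — 189/2048
edge 13 of 15 (B): { 0 1/16 5/64 11/128 23/256 47/512 189/2048 | 95/1024 3/32 1/8 1/4 1/2 1 } — 379/4096
edge 14 of 15 (R): { 0 1/16 5/64 11/128 23/256 47/512 189/2048 | 379/4096 95/1024 3/32 1/8 1/4 1/2 1 } — 757/8192
edge 15 of 15 (R): { 0 1/16 5/64 11/128 23/256 47/512 189/2048 | 757/8192 379/4096 95/1024 3/32 1/8 1/4 1/2 1 } — 1513/16384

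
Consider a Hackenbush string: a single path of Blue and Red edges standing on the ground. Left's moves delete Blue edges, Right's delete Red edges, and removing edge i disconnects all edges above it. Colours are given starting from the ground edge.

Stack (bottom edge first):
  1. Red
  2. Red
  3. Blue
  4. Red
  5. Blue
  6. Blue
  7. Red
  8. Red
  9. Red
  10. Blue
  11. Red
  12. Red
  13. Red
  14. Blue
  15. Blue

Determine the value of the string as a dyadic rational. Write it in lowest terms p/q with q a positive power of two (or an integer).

G_1 [R]  L=[∅]  R=[0]  = -1
G_2 [RR]  L=[∅]  R=[-1, 0]  = -2
G_3 [RRB]  L=[-2]  R=[-1, 0]  = -3/2
G_4 [RRBR]  L=[-2]  R=[-3/2, -1, 0]  = -7/4
G_5 [RRBRB]  L=[-2, -7/4]  R=[-3/2, -1, 0]  = -13/8
G_6 [RRBRBB]  L=[-2, -7/4, -13/8]  R=[-3/2, -1, 0]  = -25/16
G_7 [RRBRBBR]  L=[-2, -7/4, -13/8]  R=[-25/16, -3/2, -1, 0]  = -51/32
G_8 [RRBRBBRR]  L=[-2, -7/4, -13/8]  R=[-51/32, -25/16, -3/2, -1, 0]  = -103/64
G_9 [RRBRBBRRR]  L=[-2, -7/4, -13/8]  R=[-103/64, -51/32, -25/16, -3/2, -1, 0]  = -207/128
G_10 [RRBRBBRRRB]  L=[-2, -7/4, -13/8, -207/128]  R=[-103/64, -51/32, -25/16, -3/2, -1, 0]  = -413/256
G_11 [RRBRBBRRRBR]  L=[-2, -7/4, -13/8, -207/128]  R=[-413/256, -103/64, -51/32, -25/16, -3/2, -1, 0]  = -827/512
G_12 [RRBRBBRRRBRR]  L=[-2, -7/4, -13/8, -207/128]  R=[-827/512, -413/256, -103/64, -51/32, -25/16, -3/2, -1, 0]  = -1655/1024
G_13 [RRBRBBRRRBRRR]  L=[-2, -7/4, -13/8, -207/128]  R=[-1655/1024, -827/512, -413/256, -103/64, -51/32, -25/16, -3/2, -1, 0]  = -3311/2048
G_14 [RRBRBBRRRBRRRB]  L=[-2, -7/4, -13/8, -207/128, -3311/2048]  R=[-1655/1024, -827/512, -413/256, -103/64, -51/32, -25/16, -3/2, -1, 0]  = -6621/4096
G_15 [RRBRBBRRRBRRRBB]  L=[-2, -7/4, -13/8, -207/128, -3311/2048, -6621/4096]  R=[-1655/1024, -827/512, -413/256, -103/64, -51/32, -25/16, -3/2, -1, 0]  = -13241/8192

-13241/8192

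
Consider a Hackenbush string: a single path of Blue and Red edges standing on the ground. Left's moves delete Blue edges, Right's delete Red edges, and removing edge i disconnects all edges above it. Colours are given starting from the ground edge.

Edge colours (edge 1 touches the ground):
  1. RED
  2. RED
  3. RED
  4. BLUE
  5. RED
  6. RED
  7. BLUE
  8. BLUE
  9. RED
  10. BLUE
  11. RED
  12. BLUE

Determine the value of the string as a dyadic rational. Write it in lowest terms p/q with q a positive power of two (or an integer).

-1429/512

value(R) = { (no moves) | 0 } → -1
value(RR) = { (no moves) | -1,0 } → -2
value(RRR) = { (no moves) | -2,-1,0 } → -3
value(RRRB) = { -3 | -2,-1,0 } → -5/2
value(RRRBR) = { -3 | -5/2,-2,-1,0 } → -11/4
value(RRRBRR) = { -3 | -11/4,-5/2,-2,-1,0 } → -23/8
value(RRRBRRB) = { -3,-23/8 | -11/4,-5/2,-2,-1,0 } → -45/16
value(RRRBRRBB) = { -3,-23/8,-45/16 | -11/4,-5/2,-2,-1,0 } → -89/32
value(RRRBRRBBR) = { -3,-23/8,-45/16 | -89/32,-11/4,-5/2,-2,-1,0 } → -179/64
value(RRRBRRBBRB) = { -3,-23/8,-45/16,-179/64 | -89/32,-11/4,-5/2,-2,-1,0 } → -357/128
value(RRRBRRBBRBR) = { -3,-23/8,-45/16,-179/64 | -357/128,-89/32,-11/4,-5/2,-2,-1,0 } → -715/256
value(RRRBRRBBRBRB) = { -3,-23/8,-45/16,-179/64,-715/256 | -357/128,-89/32,-11/4,-5/2,-2,-1,0 } → -1429/512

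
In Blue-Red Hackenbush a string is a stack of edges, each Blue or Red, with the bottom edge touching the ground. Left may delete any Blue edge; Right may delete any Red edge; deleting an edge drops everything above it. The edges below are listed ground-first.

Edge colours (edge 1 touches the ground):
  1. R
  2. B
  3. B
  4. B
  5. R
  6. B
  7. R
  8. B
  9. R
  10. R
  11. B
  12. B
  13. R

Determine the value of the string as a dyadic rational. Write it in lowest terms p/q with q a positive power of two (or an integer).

-691/4096

R: Left { none }, Right { 0 } → simplest -1
RB: Left { -1 }, Right { 0 } → simplest -1/2
RBB: Left { -1, -1/2 }, Right { 0 } → simplest -1/4
RBBB: Left { -1, -1/2, -1/4 }, Right { 0 } → simplest -1/8
RBBBR: Left { -1, -1/2, -1/4 }, Right { -1/8, 0 } → simplest -3/16
RBBBRB: Left { -1, -1/2, -1/4, -3/16 }, Right { -1/8, 0 } → simplest -5/32
RBBBRBR: Left { -1, -1/2, -1/4, -3/16 }, Right { -5/32, -1/8, 0 } → simplest -11/64
RBBBRBRB: Left { -1, -1/2, -1/4, -3/16, -11/64 }, Right { -5/32, -1/8, 0 } → simplest -21/128
RBBBRBRBR: Left { -1, -1/2, -1/4, -3/16, -11/64 }, Right { -21/128, -5/32, -1/8, 0 } → simplest -43/256
RBBBRBRBRR: Left { -1, -1/2, -1/4, -3/16, -11/64 }, Right { -43/256, -21/128, -5/32, -1/8, 0 } → simplest -87/512
RBBBRBRBRRB: Left { -1, -1/2, -1/4, -3/16, -11/64, -87/512 }, Right { -43/256, -21/128, -5/32, -1/8, 0 } → simplest -173/1024
RBBBRBRBRRBB: Left { -1, -1/2, -1/4, -3/16, -11/64, -87/512, -173/1024 }, Right { -43/256, -21/128, -5/32, -1/8, 0 } → simplest -345/2048
RBBBRBRBRRBBR: Left { -1, -1/2, -1/4, -3/16, -11/64, -87/512, -173/1024 }, Right { -345/2048, -43/256, -21/128, -5/32, -1/8, 0 } → simplest -691/4096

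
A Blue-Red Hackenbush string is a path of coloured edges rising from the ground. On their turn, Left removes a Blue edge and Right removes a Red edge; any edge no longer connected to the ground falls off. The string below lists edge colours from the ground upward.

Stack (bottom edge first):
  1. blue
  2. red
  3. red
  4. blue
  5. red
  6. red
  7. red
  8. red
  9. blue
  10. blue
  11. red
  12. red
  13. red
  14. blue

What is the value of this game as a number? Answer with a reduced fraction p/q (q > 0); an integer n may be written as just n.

2147/8192

Build val(s[:k]) for k = 1..14, string s = blue red red blue red red red red blue blue red red red blue.
edge 1 of 14 (blue): { 0 |  } -> 1
edge 2 of 14 (red): { 0 | 1 } -> 1/2
edge 3 of 14 (red): { 0 | 1/2, 1 } -> 1/4
edge 4 of 14 (blue): { 0, 1/4 | 1/2, 1 } -> 3/8
edge 5 of 14 (red): { 0, 1/4 | 3/8, 1/2, 1 } -> 5/16
edge 6 of 14 (red): { 0, 1/4 | 5/16, 3/8, 1/2, 1 } -> 9/32
edge 7 of 14 (red): { 0, 1/4 | 9/32, 5/16, 3/8, 1/2, 1 } -> 17/64
edge 8 of 14 (red): { 0, 1/4 | 17/64, 9/32, 5/16, 3/8, 1/2, 1 } -> 33/128
edge 9 of 14 (blue): { 0, 1/4, 33/128 | 17/64, 9/32, 5/16, 3/8, 1/2, 1 } -> 67/256
edge 10 of 14 (blue): { 0, 1/4, 33/128, 67/256 | 17/64, 9/32, 5/16, 3/8, 1/2, 1 } -> 135/512
edge 11 of 14 (red): { 0, 1/4, 33/128, 67/256 | 135/512, 17/64, 9/32, 5/16, 3/8, 1/2, 1 } -> 269/1024
edge 12 of 14 (red): { 0, 1/4, 33/128, 67/256 | 269/1024, 135/512, 17/64, 9/32, 5/16, 3/8, 1/2, 1 } -> 537/2048
edge 13 of 14 (red): { 0, 1/4, 33/128, 67/256 | 537/2048, 269/1024, 135/512, 17/64, 9/32, 5/16, 3/8, 1/2, 1 } -> 1073/4096
edge 14 of 14 (blue): { 0, 1/4, 33/128, 67/256, 1073/4096 | 537/2048, 269/1024, 135/512, 17/64, 9/32, 5/16, 3/8, 1/2, 1 } -> 2147/8192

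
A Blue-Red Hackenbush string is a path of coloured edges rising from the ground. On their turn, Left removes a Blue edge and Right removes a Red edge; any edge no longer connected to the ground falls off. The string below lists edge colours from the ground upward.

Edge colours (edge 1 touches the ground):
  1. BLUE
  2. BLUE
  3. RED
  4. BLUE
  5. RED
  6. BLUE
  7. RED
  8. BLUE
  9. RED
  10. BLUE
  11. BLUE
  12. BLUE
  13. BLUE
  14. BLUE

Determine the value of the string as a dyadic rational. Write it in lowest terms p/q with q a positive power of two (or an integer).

6847/4096

g(B) = { 0 | · } = 1
g(BB) = { 0,1 | · } = 2
g(BBR) = { 0,1 | 2 } = 3/2
g(BBRB) = { 0,1,3/2 | 2 } = 7/4
g(BBRBR) = { 0,1,3/2 | 7/4,2 } = 13/8
g(BBRBRB) = { 0,1,3/2,13/8 | 7/4,2 } = 27/16
g(BBRBRBR) = { 0,1,3/2,13/8 | 27/16,7/4,2 } = 53/32
g(BBRBRBRB) = { 0,1,3/2,13/8,53/32 | 27/16,7/4,2 } = 107/64
g(BBRBRBRBR) = { 0,1,3/2,13/8,53/32 | 107/64,27/16,7/4,2 } = 213/128
g(BBRBRBRBRB) = { 0,1,3/2,13/8,53/32,213/128 | 107/64,27/16,7/4,2 } = 427/256
g(BBRBRBRBRBB) = { 0,1,3/2,13/8,53/32,213/128,427/256 | 107/64,27/16,7/4,2 } = 855/512
g(BBRBRBRBRBBB) = { 0,1,3/2,13/8,53/32,213/128,427/256,855/512 | 107/64,27/16,7/4,2 } = 1711/1024
g(BBRBRBRBRBBBB) = { 0,1,3/2,13/8,53/32,213/128,427/256,855/512,1711/1024 | 107/64,27/16,7/4,2 } = 3423/2048
g(BBRBRBRBRBBBBB) = { 0,1,3/2,13/8,53/32,213/128,427/256,855/512,1711/1024,3423/2048 | 107/64,27/16,7/4,2 } = 6847/4096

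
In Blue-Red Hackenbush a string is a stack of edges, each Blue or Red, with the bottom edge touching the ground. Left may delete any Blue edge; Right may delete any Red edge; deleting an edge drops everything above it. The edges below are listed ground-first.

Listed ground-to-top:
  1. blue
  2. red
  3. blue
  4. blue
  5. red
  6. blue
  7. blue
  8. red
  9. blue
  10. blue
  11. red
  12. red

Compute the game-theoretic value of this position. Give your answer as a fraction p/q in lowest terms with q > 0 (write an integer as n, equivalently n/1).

edge 1 of 12 (blue): { 0 | — } gives 1
edge 2 of 12 (red): { 0 | 1 } gives 1/2
edge 3 of 12 (blue): { 0, 1/2 | 1 } gives 3/4
edge 4 of 12 (blue): { 0, 1/2, 3/4 | 1 } gives 7/8
edge 5 of 12 (red): { 0, 1/2, 3/4 | 7/8, 1 } gives 13/16
edge 6 of 12 (blue): { 0, 1/2, 3/4, 13/16 | 7/8, 1 } gives 27/32
edge 7 of 12 (blue): { 0, 1/2, 3/4, 13/16, 27/32 | 7/8, 1 } gives 55/64
edge 8 of 12 (red): { 0, 1/2, 3/4, 13/16, 27/32 | 55/64, 7/8, 1 } gives 109/128
edge 9 of 12 (blue): { 0, 1/2, 3/4, 13/16, 27/32, 109/128 | 55/64, 7/8, 1 } gives 219/256
edge 10 of 12 (blue): { 0, 1/2, 3/4, 13/16, 27/32, 109/128, 219/256 | 55/64, 7/8, 1 } gives 439/512
edge 11 of 12 (red): { 0, 1/2, 3/4, 13/16, 27/32, 109/128, 219/256 | 439/512, 55/64, 7/8, 1 } gives 877/1024
edge 12 of 12 (red): { 0, 1/2, 3/4, 13/16, 27/32, 109/128, 219/256 | 877/1024, 439/512, 55/64, 7/8, 1 } gives 1753/2048

1753/2048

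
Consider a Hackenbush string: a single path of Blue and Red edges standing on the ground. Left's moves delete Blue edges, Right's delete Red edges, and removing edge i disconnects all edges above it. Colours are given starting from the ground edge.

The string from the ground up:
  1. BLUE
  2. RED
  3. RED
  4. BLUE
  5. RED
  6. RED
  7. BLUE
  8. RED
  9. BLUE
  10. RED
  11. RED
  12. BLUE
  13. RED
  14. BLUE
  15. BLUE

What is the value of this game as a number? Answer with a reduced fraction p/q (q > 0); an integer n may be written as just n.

4759/16384

1 of 15 · B · max L 0 · min R +∞ ⇒ 1
2 of 15 · BR · max L 0 · min R 1 ⇒ 1/2
3 of 15 · BRR · max L 0 · min R 1/2 ⇒ 1/4
4 of 15 · BRRB · max L 1/4 · min R 1/2 ⇒ 3/8
5 of 15 · BRRBR · max L 1/4 · min R 3/8 ⇒ 5/16
6 of 15 · BRRBRR · max L 1/4 · min R 5/16 ⇒ 9/32
7 of 15 · BRRBRRB · max L 9/32 · min R 5/16 ⇒ 19/64
8 of 15 · BRRBRRBR · max L 9/32 · min R 19/64 ⇒ 37/128
9 of 15 · BRRBRRBRB · max L 37/128 · min R 19/64 ⇒ 75/256
10 of 15 · BRRBRRBRBR · max L 37/128 · min R 75/256 ⇒ 149/512
11 of 15 · BRRBRRBRBRR · max L 37/128 · min R 149/512 ⇒ 297/1024
12 of 15 · BRRBRRBRBRRB · max L 297/1024 · min R 149/512 ⇒ 595/2048
13 of 15 · BRRBRRBRBRRBR · max L 297/1024 · min R 595/2048 ⇒ 1189/4096
14 of 15 · BRRBRRBRBRRBRB · max L 1189/4096 · min R 595/2048 ⇒ 2379/8192
15 of 15 · BRRBRRBRBRRBRBB · max L 2379/8192 · min R 595/2048 ⇒ 4759/16384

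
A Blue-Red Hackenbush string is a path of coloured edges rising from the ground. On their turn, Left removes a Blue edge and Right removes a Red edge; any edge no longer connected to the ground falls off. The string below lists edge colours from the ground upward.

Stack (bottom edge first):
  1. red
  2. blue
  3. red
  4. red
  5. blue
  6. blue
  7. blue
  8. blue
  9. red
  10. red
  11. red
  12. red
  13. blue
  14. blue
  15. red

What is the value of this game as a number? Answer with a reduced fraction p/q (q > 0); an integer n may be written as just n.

step 1: add red to get r; options L={  } R={ 0 } => -1
step 2: add blue to get rb; options L={ -1 } R={ 0 } => -1/2
step 3: add red to get rbr; options L={ -1 } R={ -1/2, 0 } => -3/4
step 4: add red to get rbrr; options L={ -1 } R={ -3/4, -1/2, 0 } => -7/8
step 5: add blue to get rbrrb; options L={ -1, -7/8 } R={ -3/4, -1/2, 0 } => -13/16
step 6: add blue to get rbrrbb; options L={ -1, -7/8, -13/16 } R={ -3/4, -1/2, 0 } => -25/32
step 7: add blue to get rbrrbbb; options L={ -1, -7/8, -13/16, -25/32 } R={ -3/4, -1/2, 0 } => -49/64
step 8: add blue to get rbrrbbbb; options L={ -1, -7/8, -13/16, -25/32, -49/64 } R={ -3/4, -1/2, 0 } => -97/128
step 9: add red to get rbrrbbbbr; options L={ -1, -7/8, -13/16, -25/32, -49/64 } R={ -97/128, -3/4, -1/2, 0 } => -195/256
step 10: add red to get rbrrbbbbrr; options L={ -1, -7/8, -13/16, -25/32, -49/64 } R={ -195/256, -97/128, -3/4, -1/2, 0 } => -391/512
step 11: add red to get rbrrbbbbrrr; options L={ -1, -7/8, -13/16, -25/32, -49/64 } R={ -391/512, -195/256, -97/128, -3/4, -1/2, 0 } => -783/1024
step 12: add red to get rbrrbbbbrrrr; options L={ -1, -7/8, -13/16, -25/32, -49/64 } R={ -783/1024, -391/512, -195/256, -97/128, -3/4, -1/2, 0 } => -1567/2048
step 13: add blue to get rbrrbbbbrrrrb; options L={ -1, -7/8, -13/16, -25/32, -49/64, -1567/2048 } R={ -783/1024, -391/512, -195/256, -97/128, -3/4, -1/2, 0 } => -3133/4096
step 14: add blue to get rbrrbbbbrrrrbb; options L={ -1, -7/8, -13/16, -25/32, -49/64, -1567/2048, -3133/4096 } R={ -783/1024, -391/512, -195/256, -97/128, -3/4, -1/2, 0 } => -6265/8192
step 15: add red to get rbrrbbbbrrrrbbr; options L={ -1, -7/8, -13/16, -25/32, -49/64, -1567/2048, -3133/4096 } R={ -6265/8192, -783/1024, -391/512, -195/256, -97/128, -3/4, -1/2, 0 } => -12531/16384

-12531/16384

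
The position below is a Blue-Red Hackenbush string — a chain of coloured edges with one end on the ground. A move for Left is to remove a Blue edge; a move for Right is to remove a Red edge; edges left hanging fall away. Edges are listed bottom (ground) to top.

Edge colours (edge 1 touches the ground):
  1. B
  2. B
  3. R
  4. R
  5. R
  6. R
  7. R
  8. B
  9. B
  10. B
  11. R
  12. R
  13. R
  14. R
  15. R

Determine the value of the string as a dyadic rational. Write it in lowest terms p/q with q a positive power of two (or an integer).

G(B) = { 0 | — } => 1
G(BB) = { 0; 1 | — } => 2
G(BBR) = { 0; 1 | 2 } => 3/2
G(BBRR) = { 0; 1 | 3/2; 2 } => 5/4
G(BBRRR) = { 0; 1 | 5/4; 3/2; 2 } => 9/8
G(BBRRRR) = { 0; 1 | 9/8; 5/4; 3/2; 2 } => 17/16
G(BBRRRRR) = { 0; 1 | 17/16; 9/8; 5/4; 3/2; 2 } => 33/32
G(BBRRRRRB) = { 0; 1; 33/32 | 17/16; 9/8; 5/4; 3/2; 2 } => 67/64
G(BBRRRRRBB) = { 0; 1; 33/32; 67/64 | 17/16; 9/8; 5/4; 3/2; 2 } => 135/128
G(BBRRRRRBBB) = { 0; 1; 33/32; 67/64; 135/128 | 17/16; 9/8; 5/4; 3/2; 2 } => 271/256
G(BBRRRRRBBBR) = { 0; 1; 33/32; 67/64; 135/128 | 271/256; 17/16; 9/8; 5/4; 3/2; 2 } => 541/512
G(BBRRRRRBBBRR) = { 0; 1; 33/32; 67/64; 135/128 | 541/512; 271/256; 17/16; 9/8; 5/4; 3/2; 2 } => 1081/1024
G(BBRRRRRBBBRRR) = { 0; 1; 33/32; 67/64; 135/128 | 1081/1024; 541/512; 271/256; 17/16; 9/8; 5/4; 3/2; 2 } => 2161/2048
G(BBRRRRRBBBRRRR) = { 0; 1; 33/32; 67/64; 135/128 | 2161/2048; 1081/1024; 541/512; 271/256; 17/16; 9/8; 5/4; 3/2; 2 } => 4321/4096
G(BBRRRRRBBBRRRRR) = { 0; 1; 33/32; 67/64; 135/128 | 4321/4096; 2161/2048; 1081/1024; 541/512; 271/256; 17/16; 9/8; 5/4; 3/2; 2 } => 8641/8192

8641/8192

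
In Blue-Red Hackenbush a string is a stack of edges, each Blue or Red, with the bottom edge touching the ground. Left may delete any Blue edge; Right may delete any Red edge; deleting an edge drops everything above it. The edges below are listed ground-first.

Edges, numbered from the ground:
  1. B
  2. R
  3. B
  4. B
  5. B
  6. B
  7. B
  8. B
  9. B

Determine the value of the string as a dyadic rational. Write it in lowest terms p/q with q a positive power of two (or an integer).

255/256

Recurse on prefixes of the 9-edge string B R B B B B B B B:
B: Left { 0 }, Right { none } — simplest 1
BR: Left { 0 }, Right { 1 } — simplest 1/2
BRB: Left { 0 1/2 }, Right { 1 } — simplest 3/4
BRBB: Left { 0 1/2 3/4 }, Right { 1 } — simplest 7/8
BRBBB: Left { 0 1/2 3/4 7/8 }, Right { 1 } — simplest 15/16
BRBBBB: Left { 0 1/2 3/4 7/8 15/16 }, Right { 1 } — simplest 31/32
BRBBBBB: Left { 0 1/2 3/4 7/8 15/16 31/32 }, Right { 1 } — simplest 63/64
BRBBBBBB: Left { 0 1/2 3/4 7/8 15/16 31/32 63/64 }, Right { 1 } — simplest 127/128
BRBBBBBBB: Left { 0 1/2 3/4 7/8 15/16 31/32 63/64 127/128 }, Right { 1 } — simplest 255/256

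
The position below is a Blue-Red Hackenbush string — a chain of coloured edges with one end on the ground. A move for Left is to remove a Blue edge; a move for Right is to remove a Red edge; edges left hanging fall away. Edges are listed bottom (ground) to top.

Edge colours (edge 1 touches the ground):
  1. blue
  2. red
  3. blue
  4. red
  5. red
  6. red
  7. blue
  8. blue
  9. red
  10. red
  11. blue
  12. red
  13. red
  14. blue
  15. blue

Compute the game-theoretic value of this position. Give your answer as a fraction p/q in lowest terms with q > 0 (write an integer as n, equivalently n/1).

edge 1 of 15 (blue): { 0 | · } = 1
edge 2 of 15 (red): { 0 | 1 } = 1/2
edge 3 of 15 (blue): { 0, 1/2 | 1 } = 3/4
edge 4 of 15 (red): { 0, 1/2 | 3/4, 1 } = 5/8
edge 5 of 15 (red): { 0, 1/2 | 5/8, 3/4, 1 } = 9/16
edge 6 of 15 (red): { 0, 1/2 | 9/16, 5/8, 3/4, 1 } = 17/32
edge 7 of 15 (blue): { 0, 1/2, 17/32 | 9/16, 5/8, 3/4, 1 } = 35/64
edge 8 of 15 (blue): { 0, 1/2, 17/32, 35/64 | 9/16, 5/8, 3/4, 1 } = 71/128
edge 9 of 15 (red): { 0, 1/2, 17/32, 35/64 | 71/128, 9/16, 5/8, 3/4, 1 } = 141/256
edge 10 of 15 (red): { 0, 1/2, 17/32, 35/64 | 141/256, 71/128, 9/16, 5/8, 3/4, 1 } = 281/512
edge 11 of 15 (blue): { 0, 1/2, 17/32, 35/64, 281/512 | 141/256, 71/128, 9/16, 5/8, 3/4, 1 } = 563/1024
edge 12 of 15 (red): { 0, 1/2, 17/32, 35/64, 281/512 | 563/1024, 141/256, 71/128, 9/16, 5/8, 3/4, 1 } = 1125/2048
edge 13 of 15 (red): { 0, 1/2, 17/32, 35/64, 281/512 | 1125/2048, 563/1024, 141/256, 71/128, 9/16, 5/8, 3/4, 1 } = 2249/4096
edge 14 of 15 (blue): { 0, 1/2, 17/32, 35/64, 281/512, 2249/4096 | 1125/2048, 563/1024, 141/256, 71/128, 9/16, 5/8, 3/4, 1 } = 4499/8192
edge 15 of 15 (blue): { 0, 1/2, 17/32, 35/64, 281/512, 2249/4096, 4499/8192 | 1125/2048, 563/1024, 141/256, 71/128, 9/16, 5/8, 3/4, 1 } = 8999/16384

8999/16384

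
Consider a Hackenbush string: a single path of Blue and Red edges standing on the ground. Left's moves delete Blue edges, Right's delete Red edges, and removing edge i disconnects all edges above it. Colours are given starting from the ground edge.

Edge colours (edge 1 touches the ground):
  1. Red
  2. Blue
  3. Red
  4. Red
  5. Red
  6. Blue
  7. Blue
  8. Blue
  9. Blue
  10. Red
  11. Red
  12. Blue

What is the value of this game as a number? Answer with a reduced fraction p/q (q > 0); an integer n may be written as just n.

-1805/2048

1 of 12 · R · max L −∞ · min R 0 — -1
2 of 12 · RB · max L -1 · min R 0 — -1/2
3 of 12 · RBR · max L -1 · min R -1/2 — -3/4
4 of 12 · RBRR · max L -1 · min R -3/4 — -7/8
5 of 12 · RBRRR · max L -1 · min R -7/8 — -15/16
6 of 12 · RBRRRB · max L -15/16 · min R -7/8 — -29/32
7 of 12 · RBRRRBB · max L -29/32 · min R -7/8 — -57/64
8 of 12 · RBRRRBBB · max L -57/64 · min R -7/8 — -113/128
9 of 12 · RBRRRBBBB · max L -113/128 · min R -7/8 — -225/256
10 of 12 · RBRRRBBBBR · max L -113/128 · min R -225/256 — -451/512
11 of 12 · RBRRRBBBBRR · max L -113/128 · min R -451/512 — -903/1024
12 of 12 · RBRRRBBBBRRB · max L -903/1024 · min R -451/512 — -1805/2048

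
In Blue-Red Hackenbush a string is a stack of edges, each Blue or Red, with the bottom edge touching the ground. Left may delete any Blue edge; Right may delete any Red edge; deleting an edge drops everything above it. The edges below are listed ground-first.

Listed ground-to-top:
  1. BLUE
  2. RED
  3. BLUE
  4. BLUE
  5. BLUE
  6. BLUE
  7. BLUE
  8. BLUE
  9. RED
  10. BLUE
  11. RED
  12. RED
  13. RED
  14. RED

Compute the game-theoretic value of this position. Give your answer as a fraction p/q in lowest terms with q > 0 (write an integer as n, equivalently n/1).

Prefix values for BLUE RED BLUE BLUE BLUE BLUE BLUE BLUE RED BLUE RED RED RED RED via {L|R} + simplicity:
v(B) = { 0 |  } → 1
v(BR) = { 0 | 1 } → 1/2
v(BRB) = { 0,1/2 | 1 } → 3/4
v(BRBB) = { 0,1/2,3/4 | 1 } → 7/8
v(BRBBB) = { 0,1/2,3/4,7/8 | 1 } → 15/16
v(BRBBBB) = { 0,1/2,3/4,7/8,15/16 | 1 } → 31/32
v(BRBBBBB) = { 0,1/2,3/4,7/8,15/16,31/32 | 1 } → 63/64
v(BRBBBBBB) = { 0,1/2,3/4,7/8,15/16,31/32,63/64 | 1 } → 127/128
v(BRBBBBBBR) = { 0,1/2,3/4,7/8,15/16,31/32,63/64 | 127/128,1 } → 253/256
v(BRBBBBBBRB) = { 0,1/2,3/4,7/8,15/16,31/32,63/64,253/256 | 127/128,1 } → 507/512
v(BRBBBBBBRBR) = { 0,1/2,3/4,7/8,15/16,31/32,63/64,253/256 | 507/512,127/128,1 } → 1013/1024
v(BRBBBBBBRBRR) = { 0,1/2,3/4,7/8,15/16,31/32,63/64,253/256 | 1013/1024,507/512,127/128,1 } → 2025/2048
v(BRBBBBBBRBRRR) = { 0,1/2,3/4,7/8,15/16,31/32,63/64,253/256 | 2025/2048,1013/1024,507/512,127/128,1 } → 4049/4096
v(BRBBBBBBRBRRRR) = { 0,1/2,3/4,7/8,15/16,31/32,63/64,253/256 | 4049/4096,2025/2048,1013/1024,507/512,127/128,1 } → 8097/8192

8097/8192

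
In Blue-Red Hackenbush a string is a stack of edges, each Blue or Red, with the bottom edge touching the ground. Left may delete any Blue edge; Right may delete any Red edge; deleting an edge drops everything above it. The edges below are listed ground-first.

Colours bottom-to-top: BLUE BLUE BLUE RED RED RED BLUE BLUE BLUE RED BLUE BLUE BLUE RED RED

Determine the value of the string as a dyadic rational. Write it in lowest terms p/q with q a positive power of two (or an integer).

9145/4096

B: Left { 0 }, Right { · } -> simplest 1
BB: Left { 0; 1 }, Right { · } -> simplest 2
BBB: Left { 0; 1; 2 }, Right { · } -> simplest 3
BBBR: Left { 0; 1; 2 }, Right { 3 } -> simplest 5/2
BBBRR: Left { 0; 1; 2 }, Right { 5/2; 3 } -> simplest 9/4
BBBRRR: Left { 0; 1; 2 }, Right { 9/4; 5/2; 3 } -> simplest 17/8
BBBRRRB: Left { 0; 1; 2; 17/8 }, Right { 9/4; 5/2; 3 } -> simplest 35/16
BBBRRRBB: Left { 0; 1; 2; 17/8; 35/16 }, Right { 9/4; 5/2; 3 } -> simplest 71/32
BBBRRRBBB: Left { 0; 1; 2; 17/8; 35/16; 71/32 }, Right { 9/4; 5/2; 3 } -> simplest 143/64
BBBRRRBBBR: Left { 0; 1; 2; 17/8; 35/16; 71/32 }, Right { 143/64; 9/4; 5/2; 3 } -> simplest 285/128
BBBRRRBBBRB: Left { 0; 1; 2; 17/8; 35/16; 71/32; 285/128 }, Right { 143/64; 9/4; 5/2; 3 } -> simplest 571/256
BBBRRRBBBRBB: Left { 0; 1; 2; 17/8; 35/16; 71/32; 285/128; 571/256 }, Right { 143/64; 9/4; 5/2; 3 } -> simplest 1143/512
BBBRRRBBBRBBB: Left { 0; 1; 2; 17/8; 35/16; 71/32; 285/128; 571/256; 1143/512 }, Right { 143/64; 9/4; 5/2; 3 } -> simplest 2287/1024
BBBRRRBBBRBBBR: Left { 0; 1; 2; 17/8; 35/16; 71/32; 285/128; 571/256; 1143/512 }, Right { 2287/1024; 143/64; 9/4; 5/2; 3 } -> simplest 4573/2048
BBBRRRBBBRBBBRR: Left { 0; 1; 2; 17/8; 35/16; 71/32; 285/128; 571/256; 1143/512 }, Right { 4573/2048; 2287/1024; 143/64; 9/4; 5/2; 3 } -> simplest 9145/4096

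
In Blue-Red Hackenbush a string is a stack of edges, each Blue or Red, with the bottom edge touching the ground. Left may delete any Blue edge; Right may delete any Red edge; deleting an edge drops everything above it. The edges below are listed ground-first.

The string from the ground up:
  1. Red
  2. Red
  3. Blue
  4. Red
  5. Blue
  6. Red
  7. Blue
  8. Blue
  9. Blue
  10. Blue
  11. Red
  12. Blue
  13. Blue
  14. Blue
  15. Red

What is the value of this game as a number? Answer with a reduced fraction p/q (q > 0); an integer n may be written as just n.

Build v(s[:k]) for k = 1..15, string s = Red Red Blue Red Blue Red Blue Blue Blue Blue Red Blue Blue Blue Red.
1 of 15 · R · max L −∞ · min R 0 -> -1
2 of 15 · RR · max L −∞ · min R -1 -> -2
3 of 15 · RRB · max L -2 · min R -1 -> -3/2
4 of 15 · RRBR · max L -2 · min R -3/2 -> -7/4
5 of 15 · RRBRB · max L -7/4 · min R -3/2 -> -13/8
6 of 15 · RRBRBR · max L -7/4 · min R -13/8 -> -27/16
7 of 15 · RRBRBRB · max L -27/16 · min R -13/8 -> -53/32
8 of 15 · RRBRBRBB · max L -53/32 · min R -13/8 -> -105/64
9 of 15 · RRBRBRBBB · max L -105/64 · min R -13/8 -> -209/128
10 of 15 · RRBRBRBBBB · max L -209/128 · min R -13/8 -> -417/256
11 of 15 · RRBRBRBBBBR · max L -209/128 · min R -417/256 -> -835/512
12 of 15 · RRBRBRBBBBRB · max L -835/512 · min R -417/256 -> -1669/1024
13 of 15 · RRBRBRBBBBRBB · max L -1669/1024 · min R -417/256 -> -3337/2048
14 of 15 · RRBRBRBBBBRBBB · max L -3337/2048 · min R -417/256 -> -6673/4096
15 of 15 · RRBRBRBBBBRBBBR · max L -3337/2048 · min R -6673/4096 -> -13347/8192

-13347/8192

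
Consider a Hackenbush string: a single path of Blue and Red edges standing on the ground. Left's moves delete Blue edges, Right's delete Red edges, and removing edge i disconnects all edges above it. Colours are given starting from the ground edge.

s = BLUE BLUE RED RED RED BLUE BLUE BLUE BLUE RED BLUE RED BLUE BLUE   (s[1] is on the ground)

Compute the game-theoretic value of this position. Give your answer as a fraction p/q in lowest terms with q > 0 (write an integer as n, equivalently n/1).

5079/4096

1 of 14 · B · max L 0 · min R +∞ ⇒ 1
2 of 14 · BB · max L 1 · min R +∞ ⇒ 2
3 of 14 · BBR · max L 1 · min R 2 ⇒ 3/2
4 of 14 · BBRR · max L 1 · min R 3/2 ⇒ 5/4
5 of 14 · BBRRR · max L 1 · min R 5/4 ⇒ 9/8
6 of 14 · BBRRRB · max L 9/8 · min R 5/4 ⇒ 19/16
7 of 14 · BBRRRBB · max L 19/16 · min R 5/4 ⇒ 39/32
8 of 14 · BBRRRBBB · max L 39/32 · min R 5/4 ⇒ 79/64
9 of 14 · BBRRRBBBB · max L 79/64 · min R 5/4 ⇒ 159/128
10 of 14 · BBRRRBBBBR · max L 79/64 · min R 159/128 ⇒ 317/256
11 of 14 · BBRRRBBBBRB · max L 317/256 · min R 159/128 ⇒ 635/512
12 of 14 · BBRRRBBBBRBR · max L 317/256 · min R 635/512 ⇒ 1269/1024
13 of 14 · BBRRRBBBBRBRB · max L 1269/1024 · min R 635/512 ⇒ 2539/2048
14 of 14 · BBRRRBBBBRBRBB · max L 2539/2048 · min R 635/512 ⇒ 5079/4096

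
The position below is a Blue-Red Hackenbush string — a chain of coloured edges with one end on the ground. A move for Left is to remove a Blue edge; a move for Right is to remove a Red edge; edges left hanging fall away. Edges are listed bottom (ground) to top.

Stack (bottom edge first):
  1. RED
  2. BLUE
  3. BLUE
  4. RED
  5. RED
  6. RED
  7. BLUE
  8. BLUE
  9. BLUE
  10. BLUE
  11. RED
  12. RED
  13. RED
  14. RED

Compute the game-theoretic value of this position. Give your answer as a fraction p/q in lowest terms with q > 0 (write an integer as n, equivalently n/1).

-3615/8192

Build g(s[:k]) for k = 1..14, string s = RED BLUE BLUE RED RED RED BLUE BLUE BLUE BLUE RED RED RED RED.
g_1 [R]  L=[(no moves)]  R=[0]  → -1
g_2 [RB]  L=[-1]  R=[0]  → -1/2
g_3 [RBB]  L=[-1; -1/2]  R=[0]  → -1/4
g_4 [RBBR]  L=[-1; -1/2]  R=[-1/4; 0]  → -3/8
g_5 [RBBRR]  L=[-1; -1/2]  R=[-3/8; -1/4; 0]  → -7/16
g_6 [RBBRRR]  L=[-1; -1/2]  R=[-7/16; -3/8; -1/4; 0]  → -15/32
g_7 [RBBRRRB]  L=[-1; -1/2; -15/32]  R=[-7/16; -3/8; -1/4; 0]  → -29/64
g_8 [RBBRRRBB]  L=[-1; -1/2; -15/32; -29/64]  R=[-7/16; -3/8; -1/4; 0]  → -57/128
g_9 [RBBRRRBBB]  L=[-1; -1/2; -15/32; -29/64; -57/128]  R=[-7/16; -3/8; -1/4; 0]  → -113/256
g_10 [RBBRRRBBBB]  L=[-1; -1/2; -15/32; -29/64; -57/128; -113/256]  R=[-7/16; -3/8; -1/4; 0]  → -225/512
g_11 [RBBRRRBBBBR]  L=[-1; -1/2; -15/32; -29/64; -57/128; -113/256]  R=[-225/512; -7/16; -3/8; -1/4; 0]  → -451/1024
g_12 [RBBRRRBBBBRR]  L=[-1; -1/2; -15/32; -29/64; -57/128; -113/256]  R=[-451/1024; -225/512; -7/16; -3/8; -1/4; 0]  → -903/2048
g_13 [RBBRRRBBBBRRR]  L=[-1; -1/2; -15/32; -29/64; -57/128; -113/256]  R=[-903/2048; -451/1024; -225/512; -7/16; -3/8; -1/4; 0]  → -1807/4096
g_14 [RBBRRRBBBBRRRR]  L=[-1; -1/2; -15/32; -29/64; -57/128; -113/256]  R=[-1807/4096; -903/2048; -451/1024; -225/512; -7/16; -3/8; -1/4; 0]  → -3615/8192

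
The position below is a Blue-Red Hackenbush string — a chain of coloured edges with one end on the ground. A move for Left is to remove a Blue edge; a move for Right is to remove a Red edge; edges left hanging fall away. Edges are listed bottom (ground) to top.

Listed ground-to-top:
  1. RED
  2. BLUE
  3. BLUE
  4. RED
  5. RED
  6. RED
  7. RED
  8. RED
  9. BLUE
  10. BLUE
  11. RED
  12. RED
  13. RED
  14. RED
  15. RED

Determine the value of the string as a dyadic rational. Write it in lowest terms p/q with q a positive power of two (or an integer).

-7999/16384

Prefix values for RED BLUE BLUE RED RED RED RED RED BLUE BLUE RED RED RED RED RED via {L|R} + simplicity:
v_1 [R]  L=[none]  R=[0]  = -1
v_2 [RB]  L=[-1]  R=[0]  = -1/2
v_3 [RBB]  L=[-1; -1/2]  R=[0]  = -1/4
v_4 [RBBR]  L=[-1; -1/2]  R=[-1/4; 0]  = -3/8
v_5 [RBBRR]  L=[-1; -1/2]  R=[-3/8; -1/4; 0]  = -7/16
v_6 [RBBRRR]  L=[-1; -1/2]  R=[-7/16; -3/8; -1/4; 0]  = -15/32
v_7 [RBBRRRR]  L=[-1; -1/2]  R=[-15/32; -7/16; -3/8; -1/4; 0]  = -31/64
v_8 [RBBRRRRR]  L=[-1; -1/2]  R=[-31/64; -15/32; -7/16; -3/8; -1/4; 0]  = -63/128
v_9 [RBBRRRRRB]  L=[-1; -1/2; -63/128]  R=[-31/64; -15/32; -7/16; -3/8; -1/4; 0]  = -125/256
v_10 [RBBRRRRRBB]  L=[-1; -1/2; -63/128; -125/256]  R=[-31/64; -15/32; -7/16; -3/8; -1/4; 0]  = -249/512
v_11 [RBBRRRRRBBR]  L=[-1; -1/2; -63/128; -125/256]  R=[-249/512; -31/64; -15/32; -7/16; -3/8; -1/4; 0]  = -499/1024
v_12 [RBBRRRRRBBRR]  L=[-1; -1/2; -63/128; -125/256]  R=[-499/1024; -249/512; -31/64; -15/32; -7/16; -3/8; -1/4; 0]  = -999/2048
v_13 [RBBRRRRRBBRRR]  L=[-1; -1/2; -63/128; -125/256]  R=[-999/2048; -499/1024; -249/512; -31/64; -15/32; -7/16; -3/8; -1/4; 0]  = -1999/4096
v_14 [RBBRRRRRBBRRRR]  L=[-1; -1/2; -63/128; -125/256]  R=[-1999/4096; -999/2048; -499/1024; -249/512; -31/64; -15/32; -7/16; -3/8; -1/4; 0]  = -3999/8192
v_15 [RBBRRRRRBBRRRRR]  L=[-1; -1/2; -63/128; -125/256]  R=[-3999/8192; -1999/4096; -999/2048; -499/1024; -249/512; -31/64; -15/32; -7/16; -3/8; -1/4; 0]  = -7999/16384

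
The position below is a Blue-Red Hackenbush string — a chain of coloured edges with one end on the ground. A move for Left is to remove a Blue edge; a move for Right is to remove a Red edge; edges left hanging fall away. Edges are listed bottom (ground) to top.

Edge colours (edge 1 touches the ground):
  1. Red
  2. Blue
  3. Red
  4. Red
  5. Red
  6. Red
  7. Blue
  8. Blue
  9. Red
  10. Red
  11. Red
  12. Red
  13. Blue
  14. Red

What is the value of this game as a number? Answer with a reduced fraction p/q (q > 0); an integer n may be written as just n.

-7803/8192

Recurse on prefixes of the 14-edge string Red Blue Red Red Red Red Blue Blue Red Red Red Red Blue Red:
step 1: add Red to get R; options L={  } R={ 0 } = -1
step 2: add Blue to get RB; options L={ -1 } R={ 0 } = -1/2
step 3: add Red to get RBR; options L={ -1 } R={ -1/2, 0 } = -3/4
step 4: add Red to get RBRR; options L={ -1 } R={ -3/4, -1/2, 0 } = -7/8
step 5: add Red to get RBRRR; options L={ -1 } R={ -7/8, -3/4, -1/2, 0 } = -15/16
step 6: add Red to get RBRRRR; options L={ -1 } R={ -15/16, -7/8, -3/4, -1/2, 0 } = -31/32
step 7: add Blue to get RBRRRRB; options L={ -1, -31/32 } R={ -15/16, -7/8, -3/4, -1/2, 0 } = -61/64
step 8: add Blue to get RBRRRRBB; options L={ -1, -31/32, -61/64 } R={ -15/16, -7/8, -3/4, -1/2, 0 } = -121/128
step 9: add Red to get RBRRRRBBR; options L={ -1, -31/32, -61/64 } R={ -121/128, -15/16, -7/8, -3/4, -1/2, 0 } = -243/256
step 10: add Red to get RBRRRRBBRR; options L={ -1, -31/32, -61/64 } R={ -243/256, -121/128, -15/16, -7/8, -3/4, -1/2, 0 } = -487/512
step 11: add Red to get RBRRRRBBRRR; options L={ -1, -31/32, -61/64 } R={ -487/512, -243/256, -121/128, -15/16, -7/8, -3/4, -1/2, 0 } = -975/1024
step 12: add Red to get RBRRRRBBRRRR; options L={ -1, -31/32, -61/64 } R={ -975/1024, -487/512, -243/256, -121/128, -15/16, -7/8, -3/4, -1/2, 0 } = -1951/2048
step 13: add Blue to get RBRRRRBBRRRRB; options L={ -1, -31/32, -61/64, -1951/2048 } R={ -975/1024, -487/512, -243/256, -121/128, -15/16, -7/8, -3/4, -1/2, 0 } = -3901/4096
step 14: add Red to get RBRRRRBBRRRRBR; options L={ -1, -31/32, -61/64, -1951/2048 } R={ -3901/4096, -975/1024, -487/512, -243/256, -121/128, -15/16, -7/8, -3/4, -1/2, 0 } = -7803/8192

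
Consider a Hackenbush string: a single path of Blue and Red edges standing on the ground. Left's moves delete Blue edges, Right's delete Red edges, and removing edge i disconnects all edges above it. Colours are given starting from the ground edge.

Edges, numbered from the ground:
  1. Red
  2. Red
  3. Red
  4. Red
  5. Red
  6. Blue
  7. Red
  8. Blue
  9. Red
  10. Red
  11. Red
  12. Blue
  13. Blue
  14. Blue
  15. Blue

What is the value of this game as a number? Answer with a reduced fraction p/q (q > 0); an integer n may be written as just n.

val_1 [R]  L=[∅]  R=[0]  — -1
val_2 [RR]  L=[∅]  R=[-1; 0]  — -2
val_3 [RRR]  L=[∅]  R=[-2; -1; 0]  — -3
val_4 [RRRR]  L=[∅]  R=[-3; -2; -1; 0]  — -4
val_5 [RRRRR]  L=[∅]  R=[-4; -3; -2; -1; 0]  — -5
val_6 [RRRRRB]  L=[-5]  R=[-4; -3; -2; -1; 0]  — -9/2
val_7 [RRRRRBR]  L=[-5]  R=[-9/2; -4; -3; -2; -1; 0]  — -19/4
val_8 [RRRRRBRB]  L=[-5; -19/4]  R=[-9/2; -4; -3; -2; -1; 0]  — -37/8
val_9 [RRRRRBRBR]  L=[-5; -19/4]  R=[-37/8; -9/2; -4; -3; -2; -1; 0]  — -75/16
val_10 [RRRRRBRBRR]  L=[-5; -19/4]  R=[-75/16; -37/8; -9/2; -4; -3; -2; -1; 0]  — -151/32
val_11 [RRRRRBRBRRR]  L=[-5; -19/4]  R=[-151/32; -75/16; -37/8; -9/2; -4; -3; -2; -1; 0]  — -303/64
val_12 [RRRRRBRBRRRB]  L=[-5; -19/4; -303/64]  R=[-151/32; -75/16; -37/8; -9/2; -4; -3; -2; -1; 0]  — -605/128
val_13 [RRRRRBRBRRRBB]  L=[-5; -19/4; -303/64; -605/128]  R=[-151/32; -75/16; -37/8; -9/2; -4; -3; -2; -1; 0]  — -1209/256
val_14 [RRRRRBRBRRRBBB]  L=[-5; -19/4; -303/64; -605/128; -1209/256]  R=[-151/32; -75/16; -37/8; -9/2; -4; -3; -2; -1; 0]  — -2417/512
val_15 [RRRRRBRBRRRBBBB]  L=[-5; -19/4; -303/64; -605/128; -1209/256; -2417/512]  R=[-151/32; -75/16; -37/8; -9/2; -4; -3; -2; -1; 0]  — -4833/1024

-4833/1024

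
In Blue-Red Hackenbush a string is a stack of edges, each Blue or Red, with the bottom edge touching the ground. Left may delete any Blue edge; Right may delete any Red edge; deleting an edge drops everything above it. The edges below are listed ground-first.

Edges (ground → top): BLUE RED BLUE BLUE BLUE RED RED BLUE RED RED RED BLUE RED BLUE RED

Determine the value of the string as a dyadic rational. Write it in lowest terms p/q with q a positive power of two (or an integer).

step 1: add BLUE to get B; options L={ 0 } R={ ∅ } — 1
step 2: add RED to get BR; options L={ 0 } R={ 1 } — 1/2
step 3: add BLUE to get BRB; options L={ 0; 1/2 } R={ 1 } — 3/4
step 4: add BLUE to get BRBB; options L={ 0; 1/2; 3/4 } R={ 1 } — 7/8
step 5: add BLUE to get BRBBB; options L={ 0; 1/2; 3/4; 7/8 } R={ 1 } — 15/16
step 6: add RED to get BRBBBR; options L={ 0; 1/2; 3/4; 7/8 } R={ 15/16; 1 } — 29/32
step 7: add RED to get BRBBBRR; options L={ 0; 1/2; 3/4; 7/8 } R={ 29/32; 15/16; 1 } — 57/64
step 8: add BLUE to get BRBBBRRB; options L={ 0; 1/2; 3/4; 7/8; 57/64 } R={ 29/32; 15/16; 1 } — 115/128
step 9: add RED to get BRBBBRRBR; options L={ 0; 1/2; 3/4; 7/8; 57/64 } R={ 115/128; 29/32; 15/16; 1 } — 229/256
step 10: add RED to get BRBBBRRBRR; options L={ 0; 1/2; 3/4; 7/8; 57/64 } R={ 229/256; 115/128; 29/32; 15/16; 1 } — 457/512
step 11: add RED to get BRBBBRRBRRR; options L={ 0; 1/2; 3/4; 7/8; 57/64 } R={ 457/512; 229/256; 115/128; 29/32; 15/16; 1 } — 913/1024
step 12: add BLUE to get BRBBBRRBRRRB; options L={ 0; 1/2; 3/4; 7/8; 57/64; 913/1024 } R={ 457/512; 229/256; 115/128; 29/32; 15/16; 1 } — 1827/2048
step 13: add RED to get BRBBBRRBRRRBR; options L={ 0; 1/2; 3/4; 7/8; 57/64; 913/1024 } R={ 1827/2048; 457/512; 229/256; 115/128; 29/32; 15/16; 1 } — 3653/4096
step 14: add BLUE to get BRBBBRRBRRRBRB; options L={ 0; 1/2; 3/4; 7/8; 57/64; 913/1024; 3653/4096 } R={ 1827/2048; 457/512; 229/256; 115/128; 29/32; 15/16; 1 } — 7307/8192
step 15: add RED to get BRBBBRRBRRRBRBR; options L={ 0; 1/2; 3/4; 7/8; 57/64; 913/1024; 3653/4096 } R={ 7307/8192; 1827/2048; 457/512; 229/256; 115/128; 29/32; 15/16; 1 } — 14613/16384

14613/16384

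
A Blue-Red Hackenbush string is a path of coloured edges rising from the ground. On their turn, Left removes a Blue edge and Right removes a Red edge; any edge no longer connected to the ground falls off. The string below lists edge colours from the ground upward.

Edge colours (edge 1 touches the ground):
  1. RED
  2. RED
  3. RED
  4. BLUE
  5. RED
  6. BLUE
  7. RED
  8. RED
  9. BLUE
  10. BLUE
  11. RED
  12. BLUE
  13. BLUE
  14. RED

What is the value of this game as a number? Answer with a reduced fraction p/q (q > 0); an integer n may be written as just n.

-5523/2048

edge 1 of 14 (RED): {  | 0 } ⇒ -1
edge 2 of 14 (RED): {  | -1 0 } ⇒ -2
edge 3 of 14 (RED): {  | -2 -1 0 } ⇒ -3
edge 4 of 14 (BLUE): { -3 | -2 -1 0 } ⇒ -5/2
edge 5 of 14 (RED): { -3 | -5/2 -2 -1 0 } ⇒ -11/4
edge 6 of 14 (BLUE): { -3 -11/4 | -5/2 -2 -1 0 } ⇒ -21/8
edge 7 of 14 (RED): { -3 -11/4 | -21/8 -5/2 -2 -1 0 } ⇒ -43/16
edge 8 of 14 (RED): { -3 -11/4 | -43/16 -21/8 -5/2 -2 -1 0 } ⇒ -87/32
edge 9 of 14 (BLUE): { -3 -11/4 -87/32 | -43/16 -21/8 -5/2 -2 -1 0 } ⇒ -173/64
edge 10 of 14 (BLUE): { -3 -11/4 -87/32 -173/64 | -43/16 -21/8 -5/2 -2 -1 0 } ⇒ -345/128
edge 11 of 14 (RED): { -3 -11/4 -87/32 -173/64 | -345/128 -43/16 -21/8 -5/2 -2 -1 0 } ⇒ -691/256
edge 12 of 14 (BLUE): { -3 -11/4 -87/32 -173/64 -691/256 | -345/128 -43/16 -21/8 -5/2 -2 -1 0 } ⇒ -1381/512
edge 13 of 14 (BLUE): { -3 -11/4 -87/32 -173/64 -691/256 -1381/512 | -345/128 -43/16 -21/8 -5/2 -2 -1 0 } ⇒ -2761/1024
edge 14 of 14 (RED): { -3 -11/4 -87/32 -173/64 -691/256 -1381/512 | -2761/1024 -345/128 -43/16 -21/8 -5/2 -2 -1 0 } ⇒ -5523/2048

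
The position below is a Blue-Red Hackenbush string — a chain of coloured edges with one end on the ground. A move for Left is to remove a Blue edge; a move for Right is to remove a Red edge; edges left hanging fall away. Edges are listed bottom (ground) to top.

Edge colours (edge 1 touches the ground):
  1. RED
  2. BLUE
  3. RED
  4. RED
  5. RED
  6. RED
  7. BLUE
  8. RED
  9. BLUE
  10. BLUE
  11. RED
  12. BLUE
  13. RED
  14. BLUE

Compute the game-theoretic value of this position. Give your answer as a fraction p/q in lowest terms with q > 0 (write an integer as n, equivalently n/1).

-7829/8192

Prefix values for RED BLUE RED RED RED RED BLUE RED BLUE BLUE RED BLUE RED BLUE via {L|R} + simplicity:
R: Left {  }, Right { 0 } so simplest -1
RB: Left { -1 }, Right { 0 } so simplest -1/2
RBR: Left { -1 }, Right { -1/2 0 } so simplest -3/4
RBRR: Left { -1 }, Right { -3/4 -1/2 0 } so simplest -7/8
RBRRR: Left { -1 }, Right { -7/8 -3/4 -1/2 0 } so simplest -15/16
RBRRRR: Left { -1 }, Right { -15/16 -7/8 -3/4 -1/2 0 } so simplest -31/32
RBRRRRB: Left { -1 -31/32 }, Right { -15/16 -7/8 -3/4 -1/2 0 } so simplest -61/64
RBRRRRBR: Left { -1 -31/32 }, Right { -61/64 -15/16 -7/8 -3/4 -1/2 0 } so simplest -123/128
RBRRRRBRB: Left { -1 -31/32 -123/128 }, Right { -61/64 -15/16 -7/8 -3/4 -1/2 0 } so simplest -245/256
RBRRRRBRBB: Left { -1 -31/32 -123/128 -245/256 }, Right { -61/64 -15/16 -7/8 -3/4 -1/2 0 } so simplest -489/512
RBRRRRBRBBR: Left { -1 -31/32 -123/128 -245/256 }, Right { -489/512 -61/64 -15/16 -7/8 -3/4 -1/2 0 } so simplest -979/1024
RBRRRRBRBBRB: Left { -1 -31/32 -123/128 -245/256 -979/1024 }, Right { -489/512 -61/64 -15/16 -7/8 -3/4 -1/2 0 } so simplest -1957/2048
RBRRRRBRBBRBR: Left { -1 -31/32 -123/128 -245/256 -979/1024 }, Right { -1957/2048 -489/512 -61/64 -15/16 -7/8 -3/4 -1/2 0 } so simplest -3915/4096
RBRRRRBRBBRBRB: Left { -1 -31/32 -123/128 -245/256 -979/1024 -3915/4096 }, Right { -1957/2048 -489/512 -61/64 -15/16 -7/8 -3/4 -1/2 0 } so simplest -7829/8192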